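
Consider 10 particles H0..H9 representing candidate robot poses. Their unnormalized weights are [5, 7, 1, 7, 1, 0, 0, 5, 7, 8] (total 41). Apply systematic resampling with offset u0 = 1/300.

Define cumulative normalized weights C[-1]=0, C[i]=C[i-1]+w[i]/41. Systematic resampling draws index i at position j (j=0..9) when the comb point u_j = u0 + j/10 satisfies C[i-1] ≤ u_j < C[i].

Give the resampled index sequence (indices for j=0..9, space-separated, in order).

0 0 1 2 3 4 7 8 8 9

C = [5/41, 12/41, 13/41, 20/41, 21/41, 21/41, 21/41, 26/41, 33/41, 1]
j=0: u_0=1/300 ∈ [0, 5/41) → index 0
j=1: u_1=31/300 ∈ [0, 5/41) → index 0
j=2: u_2=61/300 ∈ [5/41, 12/41) → index 1
j=3: u_3=91/300 ∈ [12/41, 13/41) → index 2
j=4: u_4=121/300 ∈ [13/41, 20/41) → index 3
j=5: u_5=151/300 ∈ [20/41, 21/41) → index 4
j=6: u_6=181/300 ∈ [21/41, 26/41) → index 7
j=7: u_7=211/300 ∈ [26/41, 33/41) → index 8
j=8: u_8=241/300 ∈ [26/41, 33/41) → index 8
j=9: u_9=271/300 ∈ [33/41, 1) → index 9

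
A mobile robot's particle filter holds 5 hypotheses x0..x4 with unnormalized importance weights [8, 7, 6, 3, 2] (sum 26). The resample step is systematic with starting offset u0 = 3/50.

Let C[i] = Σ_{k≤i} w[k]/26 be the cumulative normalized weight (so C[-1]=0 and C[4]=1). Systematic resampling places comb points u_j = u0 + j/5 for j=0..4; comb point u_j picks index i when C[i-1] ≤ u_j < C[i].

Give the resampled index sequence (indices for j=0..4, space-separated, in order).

C = [4/13, 15/26, 21/26, 12/13, 1]
j=0: u_0=3/50 ∈ [0, 4/13) → index 0
j=1: u_1=13/50 ∈ [0, 4/13) → index 0
j=2: u_2=23/50 ∈ [4/13, 15/26) → index 1
j=3: u_3=33/50 ∈ [15/26, 21/26) → index 2
j=4: u_4=43/50 ∈ [21/26, 12/13) → index 3

0 0 1 2 3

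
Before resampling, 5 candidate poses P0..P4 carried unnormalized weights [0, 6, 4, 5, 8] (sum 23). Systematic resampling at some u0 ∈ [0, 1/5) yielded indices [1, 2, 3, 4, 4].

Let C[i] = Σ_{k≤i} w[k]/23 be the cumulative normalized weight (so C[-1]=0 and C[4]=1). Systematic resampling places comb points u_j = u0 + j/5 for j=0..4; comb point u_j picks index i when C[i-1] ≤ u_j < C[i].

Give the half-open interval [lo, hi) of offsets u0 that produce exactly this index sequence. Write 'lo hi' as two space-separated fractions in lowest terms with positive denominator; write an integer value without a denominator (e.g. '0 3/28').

C = [0, 6/23, 10/23, 15/23, 1]
j=0 picked index 1: u0 ∈ [0, 6/23)
j=1 picked index 2: u0 ∈ [7/115, 27/115)
j=2 picked index 3: u0 ∈ [4/115, 29/115)
j=3 picked index 4: u0 ∈ [6/115, 2/5)
j=4 picked index 4: u0 ∈ [-17/115, 1/5)
intersection: [7/115, 1/5)

7/115 1/5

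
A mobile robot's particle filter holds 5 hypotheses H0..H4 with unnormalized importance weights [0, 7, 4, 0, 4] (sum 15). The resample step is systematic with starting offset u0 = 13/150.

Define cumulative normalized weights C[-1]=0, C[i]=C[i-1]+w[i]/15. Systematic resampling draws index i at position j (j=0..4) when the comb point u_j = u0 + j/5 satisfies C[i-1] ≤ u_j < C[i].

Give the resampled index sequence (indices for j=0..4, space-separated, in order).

1 1 2 2 4

C = [0, 7/15, 11/15, 11/15, 1]
j=0: u_0=13/150 ∈ [0, 7/15) → index 1
j=1: u_1=43/150 ∈ [0, 7/15) → index 1
j=2: u_2=73/150 ∈ [7/15, 11/15) → index 2
j=3: u_3=103/150 ∈ [7/15, 11/15) → index 2
j=4: u_4=133/150 ∈ [11/15, 1) → index 4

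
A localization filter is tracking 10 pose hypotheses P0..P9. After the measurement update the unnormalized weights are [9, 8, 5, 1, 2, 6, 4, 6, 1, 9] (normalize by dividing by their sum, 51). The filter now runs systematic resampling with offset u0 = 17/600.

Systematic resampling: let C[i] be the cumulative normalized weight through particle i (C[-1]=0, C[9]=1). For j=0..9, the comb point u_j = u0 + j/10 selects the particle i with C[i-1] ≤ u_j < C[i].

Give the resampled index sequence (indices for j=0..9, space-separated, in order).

C = [3/17, 1/3, 22/51, 23/51, 25/51, 31/51, 35/51, 41/51, 14/17, 1]
j=0: u_0=17/600 ∈ [0, 3/17) → index 0
j=1: u_1=77/600 ∈ [0, 3/17) → index 0
j=2: u_2=137/600 ∈ [3/17, 1/3) → index 1
j=3: u_3=197/600 ∈ [3/17, 1/3) → index 1
j=4: u_4=257/600 ∈ [1/3, 22/51) → index 2
j=5: u_5=317/600 ∈ [25/51, 31/51) → index 5
j=6: u_6=377/600 ∈ [31/51, 35/51) → index 6
j=7: u_7=437/600 ∈ [35/51, 41/51) → index 7
j=8: u_8=497/600 ∈ [14/17, 1) → index 9
j=9: u_9=557/600 ∈ [14/17, 1) → index 9

0 0 1 1 2 5 6 7 9 9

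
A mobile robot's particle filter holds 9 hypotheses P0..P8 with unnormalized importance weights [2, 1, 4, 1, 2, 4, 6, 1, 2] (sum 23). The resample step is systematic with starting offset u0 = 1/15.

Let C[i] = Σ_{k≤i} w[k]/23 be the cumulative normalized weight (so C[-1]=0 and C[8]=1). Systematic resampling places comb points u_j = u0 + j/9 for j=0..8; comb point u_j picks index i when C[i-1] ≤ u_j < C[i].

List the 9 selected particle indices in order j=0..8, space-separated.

0 2 2 4 5 6 6 6 8

C = [2/23, 3/23, 7/23, 8/23, 10/23, 14/23, 20/23, 21/23, 1]
j=0: u_0=1/15 ∈ [0, 2/23) → index 0
j=1: u_1=8/45 ∈ [3/23, 7/23) → index 2
j=2: u_2=13/45 ∈ [3/23, 7/23) → index 2
j=3: u_3=2/5 ∈ [8/23, 10/23) → index 4
j=4: u_4=23/45 ∈ [10/23, 14/23) → index 5
j=5: u_5=28/45 ∈ [14/23, 20/23) → index 6
j=6: u_6=11/15 ∈ [14/23, 20/23) → index 6
j=7: u_7=38/45 ∈ [14/23, 20/23) → index 6
j=8: u_8=43/45 ∈ [21/23, 1) → index 8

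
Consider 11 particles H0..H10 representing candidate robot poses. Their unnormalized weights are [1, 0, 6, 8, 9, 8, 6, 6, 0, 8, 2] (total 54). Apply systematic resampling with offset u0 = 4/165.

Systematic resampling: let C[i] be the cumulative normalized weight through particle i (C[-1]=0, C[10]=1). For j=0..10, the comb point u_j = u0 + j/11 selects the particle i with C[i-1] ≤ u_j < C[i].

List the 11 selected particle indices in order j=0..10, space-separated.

2 2 3 4 4 5 5 6 7 9 9

C = [1/54, 1/54, 7/54, 5/18, 4/9, 16/27, 19/27, 22/27, 22/27, 26/27, 1]
j=0: u_0=4/165 ∈ [1/54, 7/54) → index 2
j=1: u_1=19/165 ∈ [1/54, 7/54) → index 2
j=2: u_2=34/165 ∈ [7/54, 5/18) → index 3
j=3: u_3=49/165 ∈ [5/18, 4/9) → index 4
j=4: u_4=64/165 ∈ [5/18, 4/9) → index 4
j=5: u_5=79/165 ∈ [4/9, 16/27) → index 5
j=6: u_6=94/165 ∈ [4/9, 16/27) → index 5
j=7: u_7=109/165 ∈ [16/27, 19/27) → index 6
j=8: u_8=124/165 ∈ [19/27, 22/27) → index 7
j=9: u_9=139/165 ∈ [22/27, 26/27) → index 9
j=10: u_10=14/15 ∈ [22/27, 26/27) → index 9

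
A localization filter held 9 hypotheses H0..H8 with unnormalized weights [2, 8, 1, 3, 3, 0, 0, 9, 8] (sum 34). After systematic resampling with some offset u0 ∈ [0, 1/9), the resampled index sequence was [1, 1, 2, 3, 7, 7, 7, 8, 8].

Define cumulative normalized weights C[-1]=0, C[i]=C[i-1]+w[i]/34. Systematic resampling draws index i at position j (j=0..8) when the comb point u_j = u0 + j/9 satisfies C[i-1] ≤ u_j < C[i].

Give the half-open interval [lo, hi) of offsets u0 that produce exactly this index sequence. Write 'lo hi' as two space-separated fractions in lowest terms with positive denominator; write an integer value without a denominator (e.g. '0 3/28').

11/153 4/51

C = [1/17, 5/17, 11/34, 7/17, 1/2, 1/2, 1/2, 13/17, 1]
j=0 picked index 1: u0 ∈ [1/17, 5/17)
j=1 picked index 1: u0 ∈ [-8/153, 28/153)
j=2 picked index 2: u0 ∈ [11/153, 31/306)
j=3 picked index 3: u0 ∈ [-1/102, 4/51)
j=4 picked index 7: u0 ∈ [1/18, 49/153)
j=5 picked index 7: u0 ∈ [-1/18, 32/153)
j=6 picked index 7: u0 ∈ [-1/6, 5/51)
j=7 picked index 8: u0 ∈ [-2/153, 2/9)
j=8 picked index 8: u0 ∈ [-19/153, 1/9)
intersection: [11/153, 4/51)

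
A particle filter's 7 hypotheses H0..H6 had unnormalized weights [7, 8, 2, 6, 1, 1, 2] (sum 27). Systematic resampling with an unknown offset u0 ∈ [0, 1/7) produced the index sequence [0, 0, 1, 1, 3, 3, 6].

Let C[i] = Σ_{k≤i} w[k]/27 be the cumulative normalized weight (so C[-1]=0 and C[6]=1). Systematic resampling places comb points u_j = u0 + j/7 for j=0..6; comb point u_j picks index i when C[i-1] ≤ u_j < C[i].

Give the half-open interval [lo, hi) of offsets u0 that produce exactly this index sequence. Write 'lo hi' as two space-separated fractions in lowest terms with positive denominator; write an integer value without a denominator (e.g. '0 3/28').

13/189 22/189

C = [7/27, 5/9, 17/27, 23/27, 8/9, 25/27, 1]
j=0 picked index 0: u0 ∈ [0, 7/27)
j=1 picked index 0: u0 ∈ [-1/7, 22/189)
j=2 picked index 1: u0 ∈ [-5/189, 17/63)
j=3 picked index 1: u0 ∈ [-32/189, 8/63)
j=4 picked index 3: u0 ∈ [11/189, 53/189)
j=5 picked index 3: u0 ∈ [-16/189, 26/189)
j=6 picked index 6: u0 ∈ [13/189, 1/7)
intersection: [13/189, 22/189)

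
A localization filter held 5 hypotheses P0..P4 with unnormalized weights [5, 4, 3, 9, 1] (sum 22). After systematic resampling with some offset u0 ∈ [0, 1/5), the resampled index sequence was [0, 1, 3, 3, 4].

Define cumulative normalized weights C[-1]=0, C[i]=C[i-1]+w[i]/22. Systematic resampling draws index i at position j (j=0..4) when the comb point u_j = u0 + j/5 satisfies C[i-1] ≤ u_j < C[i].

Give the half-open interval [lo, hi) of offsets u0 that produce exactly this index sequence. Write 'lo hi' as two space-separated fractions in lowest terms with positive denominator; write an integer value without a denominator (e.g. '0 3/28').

C = [5/22, 9/22, 6/11, 21/22, 1]
j=0 picked index 0: u0 ∈ [0, 5/22)
j=1 picked index 1: u0 ∈ [3/110, 23/110)
j=2 picked index 3: u0 ∈ [8/55, 61/110)
j=3 picked index 3: u0 ∈ [-3/55, 39/110)
j=4 picked index 4: u0 ∈ [17/110, 1/5)
intersection: [17/110, 1/5)

17/110 1/5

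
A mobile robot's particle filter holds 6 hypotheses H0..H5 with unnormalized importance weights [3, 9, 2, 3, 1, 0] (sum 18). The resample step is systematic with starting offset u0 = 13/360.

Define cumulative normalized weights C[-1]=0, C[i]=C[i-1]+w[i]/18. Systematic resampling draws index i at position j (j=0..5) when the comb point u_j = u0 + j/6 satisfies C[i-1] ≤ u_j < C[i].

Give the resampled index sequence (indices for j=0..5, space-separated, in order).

0 1 1 1 2 3

C = [1/6, 2/3, 7/9, 17/18, 1, 1]
j=0: u_0=13/360 ∈ [0, 1/6) → index 0
j=1: u_1=73/360 ∈ [1/6, 2/3) → index 1
j=2: u_2=133/360 ∈ [1/6, 2/3) → index 1
j=3: u_3=193/360 ∈ [1/6, 2/3) → index 1
j=4: u_4=253/360 ∈ [2/3, 7/9) → index 2
j=5: u_5=313/360 ∈ [7/9, 17/18) → index 3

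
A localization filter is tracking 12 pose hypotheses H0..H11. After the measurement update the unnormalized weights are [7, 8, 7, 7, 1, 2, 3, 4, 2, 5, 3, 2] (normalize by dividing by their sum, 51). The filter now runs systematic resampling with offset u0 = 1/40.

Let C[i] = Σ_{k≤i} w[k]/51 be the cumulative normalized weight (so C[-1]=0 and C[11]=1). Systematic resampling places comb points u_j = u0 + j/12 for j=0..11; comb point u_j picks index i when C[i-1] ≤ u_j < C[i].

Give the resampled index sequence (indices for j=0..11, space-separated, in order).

0 0 1 1 2 3 3 5 7 8 9 10

C = [7/51, 5/17, 22/51, 29/51, 10/17, 32/51, 35/51, 13/17, 41/51, 46/51, 49/51, 1]
j=0: u_0=1/40 ∈ [0, 7/51) → index 0
j=1: u_1=13/120 ∈ [0, 7/51) → index 0
j=2: u_2=23/120 ∈ [7/51, 5/17) → index 1
j=3: u_3=11/40 ∈ [7/51, 5/17) → index 1
j=4: u_4=43/120 ∈ [5/17, 22/51) → index 2
j=5: u_5=53/120 ∈ [22/51, 29/51) → index 3
j=6: u_6=21/40 ∈ [22/51, 29/51) → index 3
j=7: u_7=73/120 ∈ [10/17, 32/51) → index 5
j=8: u_8=83/120 ∈ [35/51, 13/17) → index 7
j=9: u_9=31/40 ∈ [13/17, 41/51) → index 8
j=10: u_10=103/120 ∈ [41/51, 46/51) → index 9
j=11: u_11=113/120 ∈ [46/51, 49/51) → index 10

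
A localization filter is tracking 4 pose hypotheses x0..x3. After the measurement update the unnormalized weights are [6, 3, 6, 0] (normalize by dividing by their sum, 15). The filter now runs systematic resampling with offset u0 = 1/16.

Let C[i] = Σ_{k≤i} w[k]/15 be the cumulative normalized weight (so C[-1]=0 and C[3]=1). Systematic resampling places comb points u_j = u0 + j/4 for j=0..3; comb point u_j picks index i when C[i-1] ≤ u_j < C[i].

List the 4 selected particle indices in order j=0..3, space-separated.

C = [2/5, 3/5, 1, 1]
j=0: u_0=1/16 ∈ [0, 2/5) → index 0
j=1: u_1=5/16 ∈ [0, 2/5) → index 0
j=2: u_2=9/16 ∈ [2/5, 3/5) → index 1
j=3: u_3=13/16 ∈ [3/5, 1) → index 2

0 0 1 2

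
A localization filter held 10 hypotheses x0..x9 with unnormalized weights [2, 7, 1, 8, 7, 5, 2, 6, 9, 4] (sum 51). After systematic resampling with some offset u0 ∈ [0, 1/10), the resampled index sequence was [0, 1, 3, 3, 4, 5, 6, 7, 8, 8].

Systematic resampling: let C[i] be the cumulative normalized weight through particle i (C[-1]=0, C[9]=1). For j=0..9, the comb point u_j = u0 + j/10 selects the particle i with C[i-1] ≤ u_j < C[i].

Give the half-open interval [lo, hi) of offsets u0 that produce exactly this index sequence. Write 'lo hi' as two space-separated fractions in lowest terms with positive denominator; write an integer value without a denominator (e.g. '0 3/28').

0 11/510

C = [2/51, 3/17, 10/51, 6/17, 25/51, 10/17, 32/51, 38/51, 47/51, 1]
j=0 picked index 0: u0 ∈ [0, 2/51)
j=1 picked index 1: u0 ∈ [-31/510, 13/170)
j=2 picked index 3: u0 ∈ [-1/255, 13/85)
j=3 picked index 3: u0 ∈ [-53/510, 9/170)
j=4 picked index 4: u0 ∈ [-4/85, 23/255)
j=5 picked index 5: u0 ∈ [-1/102, 3/34)
j=6 picked index 6: u0 ∈ [-1/85, 7/255)
j=7 picked index 7: u0 ∈ [-37/510, 23/510)
j=8 picked index 8: u0 ∈ [-14/255, 31/255)
j=9 picked index 8: u0 ∈ [-79/510, 11/510)
intersection: [0, 11/510)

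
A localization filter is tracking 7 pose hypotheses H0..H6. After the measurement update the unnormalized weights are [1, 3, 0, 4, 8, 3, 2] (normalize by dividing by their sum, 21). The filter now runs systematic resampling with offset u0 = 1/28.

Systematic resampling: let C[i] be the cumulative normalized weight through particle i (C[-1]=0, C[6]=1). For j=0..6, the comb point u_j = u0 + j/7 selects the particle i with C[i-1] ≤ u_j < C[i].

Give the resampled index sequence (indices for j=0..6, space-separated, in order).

C = [1/21, 4/21, 4/21, 8/21, 16/21, 19/21, 1]
j=0: u_0=1/28 ∈ [0, 1/21) → index 0
j=1: u_1=5/28 ∈ [1/21, 4/21) → index 1
j=2: u_2=9/28 ∈ [4/21, 8/21) → index 3
j=3: u_3=13/28 ∈ [8/21, 16/21) → index 4
j=4: u_4=17/28 ∈ [8/21, 16/21) → index 4
j=5: u_5=3/4 ∈ [8/21, 16/21) → index 4
j=6: u_6=25/28 ∈ [16/21, 19/21) → index 5

0 1 3 4 4 4 5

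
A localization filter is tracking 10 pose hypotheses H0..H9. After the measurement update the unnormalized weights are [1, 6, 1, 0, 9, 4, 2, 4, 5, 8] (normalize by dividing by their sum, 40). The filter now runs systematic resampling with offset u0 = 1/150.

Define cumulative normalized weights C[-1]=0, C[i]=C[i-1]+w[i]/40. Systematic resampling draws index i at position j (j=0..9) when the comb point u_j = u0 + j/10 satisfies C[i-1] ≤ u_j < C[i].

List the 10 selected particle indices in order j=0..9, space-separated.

0 1 4 4 4 5 7 8 9 9

C = [1/40, 7/40, 1/5, 1/5, 17/40, 21/40, 23/40, 27/40, 4/5, 1]
j=0: u_0=1/150 ∈ [0, 1/40) → index 0
j=1: u_1=8/75 ∈ [1/40, 7/40) → index 1
j=2: u_2=31/150 ∈ [1/5, 17/40) → index 4
j=3: u_3=23/75 ∈ [1/5, 17/40) → index 4
j=4: u_4=61/150 ∈ [1/5, 17/40) → index 4
j=5: u_5=38/75 ∈ [17/40, 21/40) → index 5
j=6: u_6=91/150 ∈ [23/40, 27/40) → index 7
j=7: u_7=53/75 ∈ [27/40, 4/5) → index 8
j=8: u_8=121/150 ∈ [4/5, 1) → index 9
j=9: u_9=68/75 ∈ [4/5, 1) → index 9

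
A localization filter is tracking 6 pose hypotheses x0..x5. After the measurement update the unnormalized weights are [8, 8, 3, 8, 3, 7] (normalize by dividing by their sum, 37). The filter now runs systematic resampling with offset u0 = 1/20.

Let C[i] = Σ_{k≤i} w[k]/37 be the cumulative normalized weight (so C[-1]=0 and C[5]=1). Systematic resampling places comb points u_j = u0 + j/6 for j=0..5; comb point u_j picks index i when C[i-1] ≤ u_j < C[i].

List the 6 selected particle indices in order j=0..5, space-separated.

C = [8/37, 16/37, 19/37, 27/37, 30/37, 1]
j=0: u_0=1/20 ∈ [0, 8/37) → index 0
j=1: u_1=13/60 ∈ [8/37, 16/37) → index 1
j=2: u_2=23/60 ∈ [8/37, 16/37) → index 1
j=3: u_3=11/20 ∈ [19/37, 27/37) → index 3
j=4: u_4=43/60 ∈ [19/37, 27/37) → index 3
j=5: u_5=53/60 ∈ [30/37, 1) → index 5

0 1 1 3 3 5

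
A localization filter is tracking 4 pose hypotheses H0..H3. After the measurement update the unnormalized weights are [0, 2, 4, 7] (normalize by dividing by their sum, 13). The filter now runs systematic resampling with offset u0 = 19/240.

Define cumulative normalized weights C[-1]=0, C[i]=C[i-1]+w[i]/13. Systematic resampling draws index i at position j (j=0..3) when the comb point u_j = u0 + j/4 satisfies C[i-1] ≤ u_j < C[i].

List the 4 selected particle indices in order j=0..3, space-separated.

C = [0, 2/13, 6/13, 1]
j=0: u_0=19/240 ∈ [0, 2/13) → index 1
j=1: u_1=79/240 ∈ [2/13, 6/13) → index 2
j=2: u_2=139/240 ∈ [6/13, 1) → index 3
j=3: u_3=199/240 ∈ [6/13, 1) → index 3

1 2 3 3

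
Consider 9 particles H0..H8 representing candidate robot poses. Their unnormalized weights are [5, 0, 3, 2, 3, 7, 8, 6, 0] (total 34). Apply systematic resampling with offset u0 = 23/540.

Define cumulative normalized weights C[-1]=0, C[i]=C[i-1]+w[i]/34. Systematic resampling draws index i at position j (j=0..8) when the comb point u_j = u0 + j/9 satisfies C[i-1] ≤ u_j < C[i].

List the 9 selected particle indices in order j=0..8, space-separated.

C = [5/34, 5/34, 4/17, 5/17, 13/34, 10/17, 14/17, 1, 1]
j=0: u_0=23/540 ∈ [0, 5/34) → index 0
j=1: u_1=83/540 ∈ [5/34, 4/17) → index 2
j=2: u_2=143/540 ∈ [4/17, 5/17) → index 3
j=3: u_3=203/540 ∈ [5/17, 13/34) → index 4
j=4: u_4=263/540 ∈ [13/34, 10/17) → index 5
j=5: u_5=323/540 ∈ [10/17, 14/17) → index 6
j=6: u_6=383/540 ∈ [10/17, 14/17) → index 6
j=7: u_7=443/540 ∈ [10/17, 14/17) → index 6
j=8: u_8=503/540 ∈ [14/17, 1) → index 7

0 2 3 4 5 6 6 6 7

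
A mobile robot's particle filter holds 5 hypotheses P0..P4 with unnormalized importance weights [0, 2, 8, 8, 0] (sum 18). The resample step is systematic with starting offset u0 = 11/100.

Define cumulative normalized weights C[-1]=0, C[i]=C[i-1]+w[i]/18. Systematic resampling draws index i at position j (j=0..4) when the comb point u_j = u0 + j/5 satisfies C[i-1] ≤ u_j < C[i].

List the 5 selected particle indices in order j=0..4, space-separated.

1 2 2 3 3

C = [0, 1/9, 5/9, 1, 1]
j=0: u_0=11/100 ∈ [0, 1/9) → index 1
j=1: u_1=31/100 ∈ [1/9, 5/9) → index 2
j=2: u_2=51/100 ∈ [1/9, 5/9) → index 2
j=3: u_3=71/100 ∈ [5/9, 1) → index 3
j=4: u_4=91/100 ∈ [5/9, 1) → index 3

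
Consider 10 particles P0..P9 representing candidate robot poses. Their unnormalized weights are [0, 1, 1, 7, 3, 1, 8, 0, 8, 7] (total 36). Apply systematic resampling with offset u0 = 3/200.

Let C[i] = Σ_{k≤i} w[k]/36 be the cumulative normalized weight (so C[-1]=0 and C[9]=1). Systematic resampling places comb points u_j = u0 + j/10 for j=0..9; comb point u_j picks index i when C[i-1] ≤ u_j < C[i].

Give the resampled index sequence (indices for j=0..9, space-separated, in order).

C = [0, 1/36, 1/18, 1/4, 1/3, 13/36, 7/12, 7/12, 29/36, 1]
j=0: u_0=3/200 ∈ [0, 1/36) → index 1
j=1: u_1=23/200 ∈ [1/18, 1/4) → index 3
j=2: u_2=43/200 ∈ [1/18, 1/4) → index 3
j=3: u_3=63/200 ∈ [1/4, 1/3) → index 4
j=4: u_4=83/200 ∈ [13/36, 7/12) → index 6
j=5: u_5=103/200 ∈ [13/36, 7/12) → index 6
j=6: u_6=123/200 ∈ [7/12, 29/36) → index 8
j=7: u_7=143/200 ∈ [7/12, 29/36) → index 8
j=8: u_8=163/200 ∈ [29/36, 1) → index 9
j=9: u_9=183/200 ∈ [29/36, 1) → index 9

1 3 3 4 6 6 8 8 9 9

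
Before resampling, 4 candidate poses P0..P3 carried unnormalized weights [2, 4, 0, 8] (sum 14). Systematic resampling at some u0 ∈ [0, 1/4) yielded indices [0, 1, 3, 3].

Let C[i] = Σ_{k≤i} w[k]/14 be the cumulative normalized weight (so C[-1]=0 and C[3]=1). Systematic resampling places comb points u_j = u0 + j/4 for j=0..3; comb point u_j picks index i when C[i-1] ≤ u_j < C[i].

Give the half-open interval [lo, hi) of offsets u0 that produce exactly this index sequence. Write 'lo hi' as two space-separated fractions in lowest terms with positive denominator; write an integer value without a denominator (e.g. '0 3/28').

C = [1/7, 3/7, 3/7, 1]
j=0 picked index 0: u0 ∈ [0, 1/7)
j=1 picked index 1: u0 ∈ [-3/28, 5/28)
j=2 picked index 3: u0 ∈ [-1/14, 1/2)
j=3 picked index 3: u0 ∈ [-9/28, 1/4)
intersection: [0, 1/7)

0 1/7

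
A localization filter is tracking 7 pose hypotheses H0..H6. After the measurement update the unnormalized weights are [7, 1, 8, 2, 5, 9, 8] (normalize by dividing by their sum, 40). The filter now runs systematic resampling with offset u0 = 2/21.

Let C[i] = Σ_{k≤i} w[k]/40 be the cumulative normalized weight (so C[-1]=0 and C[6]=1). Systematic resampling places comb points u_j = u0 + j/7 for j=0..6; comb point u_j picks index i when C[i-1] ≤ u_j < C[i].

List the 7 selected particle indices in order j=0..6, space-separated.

C = [7/40, 1/5, 2/5, 9/20, 23/40, 4/5, 1]
j=0: u_0=2/21 ∈ [0, 7/40) → index 0
j=1: u_1=5/21 ∈ [1/5, 2/5) → index 2
j=2: u_2=8/21 ∈ [1/5, 2/5) → index 2
j=3: u_3=11/21 ∈ [9/20, 23/40) → index 4
j=4: u_4=2/3 ∈ [23/40, 4/5) → index 5
j=5: u_5=17/21 ∈ [4/5, 1) → index 6
j=6: u_6=20/21 ∈ [4/5, 1) → index 6

0 2 2 4 5 6 6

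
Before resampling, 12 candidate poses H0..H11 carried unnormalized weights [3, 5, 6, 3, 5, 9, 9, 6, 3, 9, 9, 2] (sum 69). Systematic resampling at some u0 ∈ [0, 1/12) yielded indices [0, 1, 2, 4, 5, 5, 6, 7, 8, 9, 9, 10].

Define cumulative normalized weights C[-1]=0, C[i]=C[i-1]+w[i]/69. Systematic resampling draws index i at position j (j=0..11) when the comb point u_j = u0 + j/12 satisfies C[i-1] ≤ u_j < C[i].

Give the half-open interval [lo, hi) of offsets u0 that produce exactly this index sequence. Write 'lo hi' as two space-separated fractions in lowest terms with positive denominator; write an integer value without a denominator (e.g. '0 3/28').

0 1/138

C = [1/23, 8/69, 14/69, 17/69, 22/69, 31/69, 40/69, 2/3, 49/69, 58/69, 67/69, 1]
j=0 picked index 0: u0 ∈ [0, 1/23)
j=1 picked index 1: u0 ∈ [-11/276, 3/92)
j=2 picked index 2: u0 ∈ [-7/138, 5/138)
j=3 picked index 4: u0 ∈ [-1/276, 19/276)
j=4 picked index 5: u0 ∈ [-1/69, 8/69)
j=5 picked index 5: u0 ∈ [-9/92, 3/92)
j=6 picked index 6: u0 ∈ [-7/138, 11/138)
j=7 picked index 7: u0 ∈ [-1/276, 1/12)
j=8 picked index 8: u0 ∈ [0, 1/23)
j=9 picked index 9: u0 ∈ [-11/276, 25/276)
j=10 picked index 9: u0 ∈ [-17/138, 1/138)
j=11 picked index 10: u0 ∈ [-7/92, 5/92)
intersection: [0, 1/138)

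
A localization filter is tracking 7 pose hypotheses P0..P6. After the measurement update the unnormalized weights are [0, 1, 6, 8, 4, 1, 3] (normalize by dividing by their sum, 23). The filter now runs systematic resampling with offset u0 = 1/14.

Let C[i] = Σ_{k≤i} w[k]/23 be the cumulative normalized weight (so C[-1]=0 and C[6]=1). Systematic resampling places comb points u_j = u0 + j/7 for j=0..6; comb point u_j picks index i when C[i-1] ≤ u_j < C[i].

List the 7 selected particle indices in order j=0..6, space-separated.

C = [0, 1/23, 7/23, 15/23, 19/23, 20/23, 1]
j=0: u_0=1/14 ∈ [1/23, 7/23) → index 2
j=1: u_1=3/14 ∈ [1/23, 7/23) → index 2
j=2: u_2=5/14 ∈ [7/23, 15/23) → index 3
j=3: u_3=1/2 ∈ [7/23, 15/23) → index 3
j=4: u_4=9/14 ∈ [7/23, 15/23) → index 3
j=5: u_5=11/14 ∈ [15/23, 19/23) → index 4
j=6: u_6=13/14 ∈ [20/23, 1) → index 6

2 2 3 3 3 4 6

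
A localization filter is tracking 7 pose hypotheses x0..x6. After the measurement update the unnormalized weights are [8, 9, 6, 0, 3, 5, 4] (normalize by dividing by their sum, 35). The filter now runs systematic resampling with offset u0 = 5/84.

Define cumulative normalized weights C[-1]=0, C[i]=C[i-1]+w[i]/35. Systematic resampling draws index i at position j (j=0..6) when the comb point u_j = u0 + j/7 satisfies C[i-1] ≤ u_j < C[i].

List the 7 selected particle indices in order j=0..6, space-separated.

C = [8/35, 17/35, 23/35, 23/35, 26/35, 31/35, 1]
j=0: u_0=5/84 ∈ [0, 8/35) → index 0
j=1: u_1=17/84 ∈ [0, 8/35) → index 0
j=2: u_2=29/84 ∈ [8/35, 17/35) → index 1
j=3: u_3=41/84 ∈ [17/35, 23/35) → index 2
j=4: u_4=53/84 ∈ [17/35, 23/35) → index 2
j=5: u_5=65/84 ∈ [26/35, 31/35) → index 5
j=6: u_6=11/12 ∈ [31/35, 1) → index 6

0 0 1 2 2 5 6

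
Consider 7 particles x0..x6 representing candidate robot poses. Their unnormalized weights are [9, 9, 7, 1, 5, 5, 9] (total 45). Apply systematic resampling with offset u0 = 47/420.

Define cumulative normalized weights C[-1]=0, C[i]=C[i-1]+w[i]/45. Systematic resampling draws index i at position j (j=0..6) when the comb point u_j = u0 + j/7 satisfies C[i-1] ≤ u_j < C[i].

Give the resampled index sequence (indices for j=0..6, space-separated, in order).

0 1 1 2 4 6 6

C = [1/5, 2/5, 5/9, 26/45, 31/45, 4/5, 1]
j=0: u_0=47/420 ∈ [0, 1/5) → index 0
j=1: u_1=107/420 ∈ [1/5, 2/5) → index 1
j=2: u_2=167/420 ∈ [1/5, 2/5) → index 1
j=3: u_3=227/420 ∈ [2/5, 5/9) → index 2
j=4: u_4=41/60 ∈ [26/45, 31/45) → index 4
j=5: u_5=347/420 ∈ [4/5, 1) → index 6
j=6: u_6=407/420 ∈ [4/5, 1) → index 6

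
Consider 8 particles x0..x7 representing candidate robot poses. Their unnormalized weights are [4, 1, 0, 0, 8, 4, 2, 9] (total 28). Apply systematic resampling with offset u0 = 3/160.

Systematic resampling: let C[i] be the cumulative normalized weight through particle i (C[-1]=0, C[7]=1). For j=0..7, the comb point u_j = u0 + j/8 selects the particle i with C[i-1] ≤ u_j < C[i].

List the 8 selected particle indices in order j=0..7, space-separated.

0 1 4 4 5 6 7 7

C = [1/7, 5/28, 5/28, 5/28, 13/28, 17/28, 19/28, 1]
j=0: u_0=3/160 ∈ [0, 1/7) → index 0
j=1: u_1=23/160 ∈ [1/7, 5/28) → index 1
j=2: u_2=43/160 ∈ [5/28, 13/28) → index 4
j=3: u_3=63/160 ∈ [5/28, 13/28) → index 4
j=4: u_4=83/160 ∈ [13/28, 17/28) → index 5
j=5: u_5=103/160 ∈ [17/28, 19/28) → index 6
j=6: u_6=123/160 ∈ [19/28, 1) → index 7
j=7: u_7=143/160 ∈ [19/28, 1) → index 7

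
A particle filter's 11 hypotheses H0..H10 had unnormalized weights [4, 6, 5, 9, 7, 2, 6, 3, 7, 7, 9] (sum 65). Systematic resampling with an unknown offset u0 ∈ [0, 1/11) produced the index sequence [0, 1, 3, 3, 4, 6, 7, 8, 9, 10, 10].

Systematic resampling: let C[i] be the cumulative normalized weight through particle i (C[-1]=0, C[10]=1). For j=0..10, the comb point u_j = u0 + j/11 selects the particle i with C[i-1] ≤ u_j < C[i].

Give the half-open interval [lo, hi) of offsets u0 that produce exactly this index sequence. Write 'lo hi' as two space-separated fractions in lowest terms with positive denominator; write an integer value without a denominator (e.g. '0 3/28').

3/55 4/65

C = [4/65, 2/13, 3/13, 24/65, 31/65, 33/65, 3/5, 42/65, 49/65, 56/65, 1]
j=0 picked index 0: u0 ∈ [0, 4/65)
j=1 picked index 1: u0 ∈ [-21/715, 9/143)
j=2 picked index 3: u0 ∈ [7/143, 134/715)
j=3 picked index 3: u0 ∈ [-6/143, 69/715)
j=4 picked index 4: u0 ∈ [4/715, 81/715)
j=5 picked index 6: u0 ∈ [38/715, 8/55)
j=6 picked index 7: u0 ∈ [3/55, 72/715)
j=7 picked index 8: u0 ∈ [7/715, 84/715)
j=8 picked index 9: u0 ∈ [19/715, 96/715)
j=9 picked index 10: u0 ∈ [31/715, 2/11)
j=10 picked index 10: u0 ∈ [-34/715, 1/11)
intersection: [3/55, 4/65)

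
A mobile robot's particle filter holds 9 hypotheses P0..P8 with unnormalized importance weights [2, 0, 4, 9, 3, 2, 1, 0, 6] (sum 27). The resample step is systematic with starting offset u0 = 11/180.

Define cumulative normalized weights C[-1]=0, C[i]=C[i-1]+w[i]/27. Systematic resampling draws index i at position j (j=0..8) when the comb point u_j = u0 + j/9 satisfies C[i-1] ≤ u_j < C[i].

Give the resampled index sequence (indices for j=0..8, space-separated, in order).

0 2 3 3 3 4 5 8 8

C = [2/27, 2/27, 2/9, 5/9, 2/3, 20/27, 7/9, 7/9, 1]
j=0: u_0=11/180 ∈ [0, 2/27) → index 0
j=1: u_1=31/180 ∈ [2/27, 2/9) → index 2
j=2: u_2=17/60 ∈ [2/9, 5/9) → index 3
j=3: u_3=71/180 ∈ [2/9, 5/9) → index 3
j=4: u_4=91/180 ∈ [2/9, 5/9) → index 3
j=5: u_5=37/60 ∈ [5/9, 2/3) → index 4
j=6: u_6=131/180 ∈ [2/3, 20/27) → index 5
j=7: u_7=151/180 ∈ [7/9, 1) → index 8
j=8: u_8=19/20 ∈ [7/9, 1) → index 8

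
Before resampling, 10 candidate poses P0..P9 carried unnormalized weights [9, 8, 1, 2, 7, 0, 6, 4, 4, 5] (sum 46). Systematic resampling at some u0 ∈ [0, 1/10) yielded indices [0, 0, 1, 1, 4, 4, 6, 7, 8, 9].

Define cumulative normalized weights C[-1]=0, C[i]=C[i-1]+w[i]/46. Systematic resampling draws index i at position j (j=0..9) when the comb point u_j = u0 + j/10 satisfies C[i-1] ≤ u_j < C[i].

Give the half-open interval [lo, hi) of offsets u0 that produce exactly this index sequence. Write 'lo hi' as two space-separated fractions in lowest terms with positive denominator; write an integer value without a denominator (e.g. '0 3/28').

C = [9/46, 17/46, 9/23, 10/23, 27/46, 27/46, 33/46, 37/46, 41/46, 1]
j=0 picked index 0: u0 ∈ [0, 9/46)
j=1 picked index 0: u0 ∈ [-1/10, 11/115)
j=2 picked index 1: u0 ∈ [-1/230, 39/230)
j=3 picked index 1: u0 ∈ [-12/115, 8/115)
j=4 picked index 4: u0 ∈ [4/115, 43/230)
j=5 picked index 4: u0 ∈ [-3/46, 2/23)
j=6 picked index 6: u0 ∈ [-3/230, 27/230)
j=7 picked index 7: u0 ∈ [2/115, 12/115)
j=8 picked index 8: u0 ∈ [1/230, 21/230)
j=9 picked index 9: u0 ∈ [-1/115, 1/10)
intersection: [4/115, 8/115)

4/115 8/115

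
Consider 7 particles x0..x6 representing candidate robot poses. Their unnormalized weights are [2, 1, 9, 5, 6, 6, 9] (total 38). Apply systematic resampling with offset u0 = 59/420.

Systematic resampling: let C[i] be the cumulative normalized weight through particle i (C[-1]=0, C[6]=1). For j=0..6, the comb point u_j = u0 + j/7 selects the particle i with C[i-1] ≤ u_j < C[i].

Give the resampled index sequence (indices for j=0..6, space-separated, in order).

C = [1/19, 3/38, 6/19, 17/38, 23/38, 29/38, 1]
j=0: u_0=59/420 ∈ [3/38, 6/19) → index 2
j=1: u_1=17/60 ∈ [3/38, 6/19) → index 2
j=2: u_2=179/420 ∈ [6/19, 17/38) → index 3
j=3: u_3=239/420 ∈ [17/38, 23/38) → index 4
j=4: u_4=299/420 ∈ [23/38, 29/38) → index 5
j=5: u_5=359/420 ∈ [29/38, 1) → index 6
j=6: u_6=419/420 ∈ [29/38, 1) → index 6

2 2 3 4 5 6 6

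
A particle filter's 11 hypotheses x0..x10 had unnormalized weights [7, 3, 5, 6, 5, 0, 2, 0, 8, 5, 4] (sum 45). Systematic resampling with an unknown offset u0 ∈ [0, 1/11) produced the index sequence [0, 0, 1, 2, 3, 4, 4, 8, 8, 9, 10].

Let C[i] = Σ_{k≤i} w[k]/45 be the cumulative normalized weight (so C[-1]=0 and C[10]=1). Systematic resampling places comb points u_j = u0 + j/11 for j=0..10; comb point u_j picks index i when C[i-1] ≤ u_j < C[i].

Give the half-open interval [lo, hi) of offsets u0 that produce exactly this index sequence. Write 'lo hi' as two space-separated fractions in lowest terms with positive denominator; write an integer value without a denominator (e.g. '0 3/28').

C = [7/45, 2/9, 1/3, 7/15, 26/45, 26/45, 28/45, 28/45, 4/5, 41/45, 1]
j=0 picked index 0: u0 ∈ [0, 7/45)
j=1 picked index 0: u0 ∈ [-1/11, 32/495)
j=2 picked index 1: u0 ∈ [-13/495, 4/99)
j=3 picked index 2: u0 ∈ [-5/99, 2/33)
j=4 picked index 3: u0 ∈ [-1/33, 17/165)
j=5 picked index 4: u0 ∈ [2/165, 61/495)
j=6 picked index 4: u0 ∈ [-13/165, 16/495)
j=7 picked index 8: u0 ∈ [-7/495, 9/55)
j=8 picked index 8: u0 ∈ [-52/495, 4/55)
j=9 picked index 9: u0 ∈ [-1/55, 46/495)
j=10 picked index 10: u0 ∈ [1/495, 1/11)
intersection: [2/165, 16/495)

2/165 16/495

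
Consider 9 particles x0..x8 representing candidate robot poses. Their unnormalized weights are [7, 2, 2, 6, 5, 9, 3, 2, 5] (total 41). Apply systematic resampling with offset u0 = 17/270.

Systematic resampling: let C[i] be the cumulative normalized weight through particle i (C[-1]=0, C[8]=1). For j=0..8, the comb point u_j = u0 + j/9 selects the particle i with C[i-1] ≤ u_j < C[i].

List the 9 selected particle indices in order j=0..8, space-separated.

C = [7/41, 9/41, 11/41, 17/41, 22/41, 31/41, 34/41, 36/41, 1]
j=0: u_0=17/270 ∈ [0, 7/41) → index 0
j=1: u_1=47/270 ∈ [7/41, 9/41) → index 1
j=2: u_2=77/270 ∈ [11/41, 17/41) → index 3
j=3: u_3=107/270 ∈ [11/41, 17/41) → index 3
j=4: u_4=137/270 ∈ [17/41, 22/41) → index 4
j=5: u_5=167/270 ∈ [22/41, 31/41) → index 5
j=6: u_6=197/270 ∈ [22/41, 31/41) → index 5
j=7: u_7=227/270 ∈ [34/41, 36/41) → index 7
j=8: u_8=257/270 ∈ [36/41, 1) → index 8

0 1 3 3 4 5 5 7 8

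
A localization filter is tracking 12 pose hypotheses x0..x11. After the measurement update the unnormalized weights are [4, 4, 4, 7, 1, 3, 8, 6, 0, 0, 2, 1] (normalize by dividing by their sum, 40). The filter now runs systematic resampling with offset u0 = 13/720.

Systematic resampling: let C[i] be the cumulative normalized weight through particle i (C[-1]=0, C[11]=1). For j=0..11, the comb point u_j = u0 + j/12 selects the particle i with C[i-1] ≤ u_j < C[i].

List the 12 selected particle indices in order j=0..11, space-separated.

C = [1/10, 1/5, 3/10, 19/40, 1/2, 23/40, 31/40, 37/40, 37/40, 37/40, 39/40, 1]
j=0: u_0=13/720 ∈ [0, 1/10) → index 0
j=1: u_1=73/720 ∈ [1/10, 1/5) → index 1
j=2: u_2=133/720 ∈ [1/10, 1/5) → index 1
j=3: u_3=193/720 ∈ [1/5, 3/10) → index 2
j=4: u_4=253/720 ∈ [3/10, 19/40) → index 3
j=5: u_5=313/720 ∈ [3/10, 19/40) → index 3
j=6: u_6=373/720 ∈ [1/2, 23/40) → index 5
j=7: u_7=433/720 ∈ [23/40, 31/40) → index 6
j=8: u_8=493/720 ∈ [23/40, 31/40) → index 6
j=9: u_9=553/720 ∈ [23/40, 31/40) → index 6
j=10: u_10=613/720 ∈ [31/40, 37/40) → index 7
j=11: u_11=673/720 ∈ [37/40, 39/40) → index 10

0 1 1 2 3 3 5 6 6 6 7 10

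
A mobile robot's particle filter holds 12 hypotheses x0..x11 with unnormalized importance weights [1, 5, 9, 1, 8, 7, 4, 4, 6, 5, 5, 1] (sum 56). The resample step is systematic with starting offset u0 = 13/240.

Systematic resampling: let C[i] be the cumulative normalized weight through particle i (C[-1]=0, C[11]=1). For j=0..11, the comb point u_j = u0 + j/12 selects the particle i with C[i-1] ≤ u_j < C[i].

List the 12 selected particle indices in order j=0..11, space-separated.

C = [1/56, 3/28, 15/56, 2/7, 3/7, 31/56, 5/8, 39/56, 45/56, 25/28, 55/56, 1]
j=0: u_0=13/240 ∈ [1/56, 3/28) → index 1
j=1: u_1=11/80 ∈ [3/28, 15/56) → index 2
j=2: u_2=53/240 ∈ [3/28, 15/56) → index 2
j=3: u_3=73/240 ∈ [2/7, 3/7) → index 4
j=4: u_4=31/80 ∈ [2/7, 3/7) → index 4
j=5: u_5=113/240 ∈ [3/7, 31/56) → index 5
j=6: u_6=133/240 ∈ [31/56, 5/8) → index 6
j=7: u_7=51/80 ∈ [5/8, 39/56) → index 7
j=8: u_8=173/240 ∈ [39/56, 45/56) → index 8
j=9: u_9=193/240 ∈ [45/56, 25/28) → index 9
j=10: u_10=71/80 ∈ [45/56, 25/28) → index 9
j=11: u_11=233/240 ∈ [25/28, 55/56) → index 10

1 2 2 4 4 5 6 7 8 9 9 10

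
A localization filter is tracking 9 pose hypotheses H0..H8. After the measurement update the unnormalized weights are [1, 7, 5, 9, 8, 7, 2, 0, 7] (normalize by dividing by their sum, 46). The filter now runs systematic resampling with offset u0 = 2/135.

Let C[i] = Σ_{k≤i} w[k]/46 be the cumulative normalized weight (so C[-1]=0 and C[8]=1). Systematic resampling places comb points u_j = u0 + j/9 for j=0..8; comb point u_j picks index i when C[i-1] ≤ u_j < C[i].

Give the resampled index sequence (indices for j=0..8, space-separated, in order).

0 1 2 3 3 4 5 5 8

C = [1/46, 4/23, 13/46, 11/23, 15/23, 37/46, 39/46, 39/46, 1]
j=0: u_0=2/135 ∈ [0, 1/46) → index 0
j=1: u_1=17/135 ∈ [1/46, 4/23) → index 1
j=2: u_2=32/135 ∈ [4/23, 13/46) → index 2
j=3: u_3=47/135 ∈ [13/46, 11/23) → index 3
j=4: u_4=62/135 ∈ [13/46, 11/23) → index 3
j=5: u_5=77/135 ∈ [11/23, 15/23) → index 4
j=6: u_6=92/135 ∈ [15/23, 37/46) → index 5
j=7: u_7=107/135 ∈ [15/23, 37/46) → index 5
j=8: u_8=122/135 ∈ [39/46, 1) → index 8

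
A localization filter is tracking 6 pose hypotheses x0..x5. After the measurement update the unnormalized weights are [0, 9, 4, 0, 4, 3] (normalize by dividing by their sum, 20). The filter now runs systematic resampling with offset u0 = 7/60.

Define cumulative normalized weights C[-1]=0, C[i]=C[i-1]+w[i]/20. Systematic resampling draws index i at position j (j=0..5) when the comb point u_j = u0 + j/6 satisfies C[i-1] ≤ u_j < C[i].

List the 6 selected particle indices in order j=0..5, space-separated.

1 1 2 2 4 5

C = [0, 9/20, 13/20, 13/20, 17/20, 1]
j=0: u_0=7/60 ∈ [0, 9/20) → index 1
j=1: u_1=17/60 ∈ [0, 9/20) → index 1
j=2: u_2=9/20 ∈ [9/20, 13/20) → index 2
j=3: u_3=37/60 ∈ [9/20, 13/20) → index 2
j=4: u_4=47/60 ∈ [13/20, 17/20) → index 4
j=5: u_5=19/20 ∈ [17/20, 1) → index 5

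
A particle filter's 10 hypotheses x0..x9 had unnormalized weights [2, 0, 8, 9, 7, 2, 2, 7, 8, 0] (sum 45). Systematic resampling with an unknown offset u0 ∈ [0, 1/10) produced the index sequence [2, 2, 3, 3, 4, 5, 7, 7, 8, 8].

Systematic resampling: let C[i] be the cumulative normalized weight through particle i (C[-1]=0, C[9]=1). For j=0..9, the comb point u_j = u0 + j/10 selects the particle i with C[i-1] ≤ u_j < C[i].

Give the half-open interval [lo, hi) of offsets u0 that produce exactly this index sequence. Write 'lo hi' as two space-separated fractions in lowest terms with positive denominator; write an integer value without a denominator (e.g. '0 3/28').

C = [2/45, 2/45, 2/9, 19/45, 26/45, 28/45, 2/3, 37/45, 1, 1]
j=0 picked index 2: u0 ∈ [2/45, 2/9)
j=1 picked index 2: u0 ∈ [-1/18, 11/90)
j=2 picked index 3: u0 ∈ [1/45, 2/9)
j=3 picked index 3: u0 ∈ [-7/90, 11/90)
j=4 picked index 4: u0 ∈ [1/45, 8/45)
j=5 picked index 5: u0 ∈ [7/90, 11/90)
j=6 picked index 7: u0 ∈ [1/15, 2/9)
j=7 picked index 7: u0 ∈ [-1/30, 11/90)
j=8 picked index 8: u0 ∈ [1/45, 1/5)
j=9 picked index 8: u0 ∈ [-7/90, 1/10)
intersection: [7/90, 1/10)

7/90 1/10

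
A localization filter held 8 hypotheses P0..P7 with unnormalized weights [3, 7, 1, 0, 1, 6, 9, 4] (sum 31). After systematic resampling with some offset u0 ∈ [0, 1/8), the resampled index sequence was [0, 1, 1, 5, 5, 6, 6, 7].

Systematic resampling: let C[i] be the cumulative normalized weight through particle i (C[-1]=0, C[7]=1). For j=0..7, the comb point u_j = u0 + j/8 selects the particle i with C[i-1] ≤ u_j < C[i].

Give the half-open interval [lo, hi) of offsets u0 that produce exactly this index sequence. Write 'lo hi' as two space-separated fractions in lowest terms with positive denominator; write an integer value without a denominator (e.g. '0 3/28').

C = [3/31, 10/31, 11/31, 11/31, 12/31, 18/31, 27/31, 1]
j=0 picked index 0: u0 ∈ [0, 3/31)
j=1 picked index 1: u0 ∈ [-7/248, 49/248)
j=2 picked index 1: u0 ∈ [-19/124, 9/124)
j=3 picked index 5: u0 ∈ [3/248, 51/248)
j=4 picked index 5: u0 ∈ [-7/62, 5/62)
j=5 picked index 6: u0 ∈ [-11/248, 61/248)
j=6 picked index 6: u0 ∈ [-21/124, 15/124)
j=7 picked index 7: u0 ∈ [-1/248, 1/8)
intersection: [3/248, 9/124)

3/248 9/124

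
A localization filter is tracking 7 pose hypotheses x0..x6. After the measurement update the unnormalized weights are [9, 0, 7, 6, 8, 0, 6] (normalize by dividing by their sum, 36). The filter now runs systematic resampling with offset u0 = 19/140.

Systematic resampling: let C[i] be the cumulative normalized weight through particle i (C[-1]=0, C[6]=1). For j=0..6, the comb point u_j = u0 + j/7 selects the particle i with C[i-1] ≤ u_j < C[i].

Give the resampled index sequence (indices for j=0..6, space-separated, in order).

C = [1/4, 1/4, 4/9, 11/18, 5/6, 5/6, 1]
j=0: u_0=19/140 ∈ [0, 1/4) → index 0
j=1: u_1=39/140 ∈ [1/4, 4/9) → index 2
j=2: u_2=59/140 ∈ [1/4, 4/9) → index 2
j=3: u_3=79/140 ∈ [4/9, 11/18) → index 3
j=4: u_4=99/140 ∈ [11/18, 5/6) → index 4
j=5: u_5=17/20 ∈ [5/6, 1) → index 6
j=6: u_6=139/140 ∈ [5/6, 1) → index 6

0 2 2 3 4 6 6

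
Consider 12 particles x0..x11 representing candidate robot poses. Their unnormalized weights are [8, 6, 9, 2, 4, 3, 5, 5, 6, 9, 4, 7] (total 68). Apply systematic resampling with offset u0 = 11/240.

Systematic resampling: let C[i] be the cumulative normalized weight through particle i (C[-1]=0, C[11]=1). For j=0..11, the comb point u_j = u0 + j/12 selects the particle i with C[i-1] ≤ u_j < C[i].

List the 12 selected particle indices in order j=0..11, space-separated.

C = [2/17, 7/34, 23/68, 25/68, 29/68, 8/17, 37/68, 21/34, 12/17, 57/68, 61/68, 1]
j=0: u_0=11/240 ∈ [0, 2/17) → index 0
j=1: u_1=31/240 ∈ [2/17, 7/34) → index 1
j=2: u_2=17/80 ∈ [7/34, 23/68) → index 2
j=3: u_3=71/240 ∈ [7/34, 23/68) → index 2
j=4: u_4=91/240 ∈ [25/68, 29/68) → index 4
j=5: u_5=37/80 ∈ [29/68, 8/17) → index 5
j=6: u_6=131/240 ∈ [37/68, 21/34) → index 7
j=7: u_7=151/240 ∈ [21/34, 12/17) → index 8
j=8: u_8=57/80 ∈ [12/17, 57/68) → index 9
j=9: u_9=191/240 ∈ [12/17, 57/68) → index 9
j=10: u_10=211/240 ∈ [57/68, 61/68) → index 10
j=11: u_11=77/80 ∈ [61/68, 1) → index 11

0 1 2 2 4 5 7 8 9 9 10 11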